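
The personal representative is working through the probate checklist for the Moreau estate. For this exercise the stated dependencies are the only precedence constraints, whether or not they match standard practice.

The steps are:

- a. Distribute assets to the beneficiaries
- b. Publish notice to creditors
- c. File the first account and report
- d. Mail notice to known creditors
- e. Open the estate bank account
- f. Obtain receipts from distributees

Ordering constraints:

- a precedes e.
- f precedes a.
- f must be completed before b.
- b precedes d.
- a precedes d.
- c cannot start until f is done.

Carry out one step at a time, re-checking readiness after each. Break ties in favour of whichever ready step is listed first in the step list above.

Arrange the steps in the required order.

f has no prerequisites → f first.
Ready: a, b and c. a is listed earlier → a.
Now b, c and e have their prerequisites met. b is listed earlier, so b next.
c, d and e are all available; c is listed earlier → c.
Now d and e have their prerequisites met. d is listed earlier, so d next.
e is the only step now ready → e.

f, a, b, c, d, e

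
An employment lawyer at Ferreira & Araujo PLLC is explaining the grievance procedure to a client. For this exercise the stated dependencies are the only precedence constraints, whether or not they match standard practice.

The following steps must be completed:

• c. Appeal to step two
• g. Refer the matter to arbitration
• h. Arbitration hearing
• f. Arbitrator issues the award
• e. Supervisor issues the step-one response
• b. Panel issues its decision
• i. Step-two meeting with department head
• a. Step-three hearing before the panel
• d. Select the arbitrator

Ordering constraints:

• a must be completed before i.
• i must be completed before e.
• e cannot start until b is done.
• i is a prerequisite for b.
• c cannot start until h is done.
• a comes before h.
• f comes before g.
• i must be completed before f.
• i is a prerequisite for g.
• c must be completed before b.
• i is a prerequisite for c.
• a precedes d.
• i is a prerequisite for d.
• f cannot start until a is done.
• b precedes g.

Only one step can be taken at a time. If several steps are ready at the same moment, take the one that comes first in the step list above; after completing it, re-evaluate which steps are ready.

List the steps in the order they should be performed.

a, h, i, c, f, b, g, e, d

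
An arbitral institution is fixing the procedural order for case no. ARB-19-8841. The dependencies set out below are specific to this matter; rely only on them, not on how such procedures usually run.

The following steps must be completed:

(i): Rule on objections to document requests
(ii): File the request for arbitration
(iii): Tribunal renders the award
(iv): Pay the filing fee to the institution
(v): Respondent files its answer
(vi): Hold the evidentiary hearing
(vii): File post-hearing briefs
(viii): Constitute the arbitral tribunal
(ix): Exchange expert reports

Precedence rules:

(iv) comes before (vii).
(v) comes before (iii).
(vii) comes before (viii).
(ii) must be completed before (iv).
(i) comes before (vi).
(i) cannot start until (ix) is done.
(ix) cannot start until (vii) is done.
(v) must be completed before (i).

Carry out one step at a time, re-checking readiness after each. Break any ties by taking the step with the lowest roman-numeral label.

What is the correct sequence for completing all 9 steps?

(ii) and (v) have no prerequisites; (ii) has the earlier label, so (ii) is first.
Ready: (iv) and (v). (iv) has the earlier label → (iv).
(v) and (vii) are both available; (v) has the earlier label → (v).
Now (iii) and (vii) have their prerequisites met. (iii) has the earlier label, so (iii) next.
(vii) needed (iv), now all done → (vii).
(viii) and (ix) are both available; (viii) has the earlier label → (viii).
That leaves (ix) as the only ready step → (ix).
(i) needed (v) and (ix), now all done → (i).
That leaves (vi) as the only ready step → (vi).

(ii) (iv) (v) (iii) (vii) (viii) (ix) (i) (vi)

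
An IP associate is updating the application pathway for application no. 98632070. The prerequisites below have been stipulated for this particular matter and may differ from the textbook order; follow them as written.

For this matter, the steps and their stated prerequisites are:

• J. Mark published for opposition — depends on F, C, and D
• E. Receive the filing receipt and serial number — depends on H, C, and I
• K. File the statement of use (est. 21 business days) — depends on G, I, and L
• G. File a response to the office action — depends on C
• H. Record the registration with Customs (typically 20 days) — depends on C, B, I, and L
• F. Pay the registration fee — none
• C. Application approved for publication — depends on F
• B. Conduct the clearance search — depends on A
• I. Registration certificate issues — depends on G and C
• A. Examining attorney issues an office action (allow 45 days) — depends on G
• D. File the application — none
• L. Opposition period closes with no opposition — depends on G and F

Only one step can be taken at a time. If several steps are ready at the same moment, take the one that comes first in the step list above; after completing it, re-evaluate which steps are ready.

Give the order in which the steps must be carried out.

F, C, G, I, A, B, D, J, L, K, H, E

F and D have no prerequisites; F is listed earlier, so F is first.
C and D are both available; C is listed earlier → C.
Ready: G and D. G is listed earlier → G.
Ready: I, A, D and L. I is listed earlier → I.
Ready: A, D and L. A is listed earlier → A.
B, D and L are all available; B is listed earlier → B.
Now D and L have their prerequisites met. D is listed earlier, so D next.
J now also ready, so the ready set is {J, L}; J is listed earlier → J.
L is the only step now ready → L.
Ready: K and H. K is listed earlier → K.
That leaves H as the only ready step → H.
E needed H, C and I, now all done → E.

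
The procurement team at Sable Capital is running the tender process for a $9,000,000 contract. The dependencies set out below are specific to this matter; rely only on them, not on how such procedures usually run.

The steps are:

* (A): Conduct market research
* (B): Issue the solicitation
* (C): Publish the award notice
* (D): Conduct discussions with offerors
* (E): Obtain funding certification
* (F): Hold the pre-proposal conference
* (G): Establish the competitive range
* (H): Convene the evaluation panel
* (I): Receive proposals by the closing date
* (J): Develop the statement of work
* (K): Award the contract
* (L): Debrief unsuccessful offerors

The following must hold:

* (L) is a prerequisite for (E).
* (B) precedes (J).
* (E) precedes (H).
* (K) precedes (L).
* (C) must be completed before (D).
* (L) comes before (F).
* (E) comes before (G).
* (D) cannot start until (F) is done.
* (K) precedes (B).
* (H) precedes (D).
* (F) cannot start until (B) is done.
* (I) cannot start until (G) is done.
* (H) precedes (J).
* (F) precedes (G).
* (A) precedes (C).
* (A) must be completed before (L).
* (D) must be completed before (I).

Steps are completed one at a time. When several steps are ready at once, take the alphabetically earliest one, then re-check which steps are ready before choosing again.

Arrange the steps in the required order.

(A), (C), (K), (B), (L), (E), (F), (G), (H), (D), (I), (J)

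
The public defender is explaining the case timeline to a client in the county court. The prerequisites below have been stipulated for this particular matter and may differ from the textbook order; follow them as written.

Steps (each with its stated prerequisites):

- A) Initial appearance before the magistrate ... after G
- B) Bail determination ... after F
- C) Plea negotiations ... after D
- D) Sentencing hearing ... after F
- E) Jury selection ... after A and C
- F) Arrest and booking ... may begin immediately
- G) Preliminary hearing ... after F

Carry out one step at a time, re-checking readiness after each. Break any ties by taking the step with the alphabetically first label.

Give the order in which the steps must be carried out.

F is the only step with nothing outstanding, so it goes first.
Now B, D and G have their prerequisites met. B has the earlier label, so B next.
Now D and G have their prerequisites met. D has the earlier label, so D next.
C now also ready, so the ready set is {C, G}; C has the earlier label → C.
G needed F, now all done → G.
That leaves A as the only ready step → A.
E needed A and C, now all done → E.

F, B, D, C, G, A, E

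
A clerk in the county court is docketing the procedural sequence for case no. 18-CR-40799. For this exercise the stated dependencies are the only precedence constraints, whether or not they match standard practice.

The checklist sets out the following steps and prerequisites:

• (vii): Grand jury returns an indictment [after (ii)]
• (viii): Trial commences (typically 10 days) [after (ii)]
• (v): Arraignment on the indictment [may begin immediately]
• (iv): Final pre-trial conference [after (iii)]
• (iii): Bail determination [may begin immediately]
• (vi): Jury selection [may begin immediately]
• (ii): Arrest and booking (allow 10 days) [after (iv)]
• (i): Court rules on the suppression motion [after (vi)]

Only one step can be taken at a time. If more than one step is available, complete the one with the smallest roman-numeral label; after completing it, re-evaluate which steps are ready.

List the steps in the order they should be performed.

(iii), (iv), (ii), (v), (vi), (i), (vii), (viii)

(iii), (v) and (vi) have no prerequisites; (iii) has the earlier label, so (iii) is first.
(iv) now also ready, so the ready set is {(iv), (v), (vi)}; (iv) has the earlier label → (iv).
Ready: (ii), (v) and (vi). (ii) has the earlier label → (ii).
Ready: (v), (vi), (vii) and (viii). (v) has the earlier label → (v).
Ready: (vi), (vii) and (viii). (vi) has the earlier label → (vi).
(i) now also ready, so the ready set is {(i), (vii), (viii)}; (i) has the earlier label → (i).
Now (vii) and (viii) have their prerequisites met. (vii) has the earlier label, so (vii) next.
(viii) needed (ii), now all done → (viii).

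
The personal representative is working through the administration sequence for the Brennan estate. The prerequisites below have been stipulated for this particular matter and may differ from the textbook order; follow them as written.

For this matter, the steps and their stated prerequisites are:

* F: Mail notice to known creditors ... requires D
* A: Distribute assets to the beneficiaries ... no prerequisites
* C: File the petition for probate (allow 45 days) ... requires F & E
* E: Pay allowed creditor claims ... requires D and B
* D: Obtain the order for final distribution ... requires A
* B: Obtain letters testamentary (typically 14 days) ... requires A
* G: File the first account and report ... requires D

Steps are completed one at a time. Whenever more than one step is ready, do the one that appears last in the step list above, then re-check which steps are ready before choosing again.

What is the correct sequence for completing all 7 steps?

A is the only step with nothing outstanding, so it goes first.
Ready: B and D. B is listed later → B.
D needed A, now all done → D.
Ready: G, E and F. G is listed later → G.
Ready: E and F. E is listed later → E.
F needed D, now all done → F.
C needed E and F, now all done → C.

A, B, D, G, E, F, C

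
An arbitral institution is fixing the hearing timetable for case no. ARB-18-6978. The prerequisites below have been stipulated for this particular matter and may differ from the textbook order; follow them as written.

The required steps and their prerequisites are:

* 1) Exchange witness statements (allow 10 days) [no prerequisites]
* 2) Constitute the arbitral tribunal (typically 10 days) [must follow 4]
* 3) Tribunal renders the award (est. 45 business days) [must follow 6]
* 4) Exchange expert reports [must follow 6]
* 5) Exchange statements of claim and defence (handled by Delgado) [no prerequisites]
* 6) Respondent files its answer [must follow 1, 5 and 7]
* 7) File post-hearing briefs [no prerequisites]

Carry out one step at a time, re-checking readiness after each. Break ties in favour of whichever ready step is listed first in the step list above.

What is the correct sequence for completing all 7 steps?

1, 5 and 7 have no prerequisites; 1 is listed earlier, so 1 is first.
Now 5 and 7 have their prerequisites met. 5 is listed earlier, so 5 next.
That leaves 7 as the only ready step → 7.
6 is the only step now ready → 6.
Ready: 3 and 4. 3 is listed earlier → 3.
That leaves 4 as the only ready step → 4.
2 needed 4, now all done → 2.

1, 5, 7, 6, 3, 4, 2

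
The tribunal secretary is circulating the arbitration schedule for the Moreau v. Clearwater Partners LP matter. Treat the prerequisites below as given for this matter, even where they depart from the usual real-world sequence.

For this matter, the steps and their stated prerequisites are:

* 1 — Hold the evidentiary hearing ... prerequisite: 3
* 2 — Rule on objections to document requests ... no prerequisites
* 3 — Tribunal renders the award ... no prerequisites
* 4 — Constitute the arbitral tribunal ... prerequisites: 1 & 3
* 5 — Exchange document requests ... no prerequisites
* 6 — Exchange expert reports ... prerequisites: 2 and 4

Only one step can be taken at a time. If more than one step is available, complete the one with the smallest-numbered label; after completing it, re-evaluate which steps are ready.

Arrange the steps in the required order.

Nothing is required for 2, 3 and 5. 2 has the earlier label → 2 first.
Now 3 and 5 have their prerequisites met. 3 has the earlier label, so 3 next.
1 now also ready, so the ready set is {1, 5}; 1 has the earlier label → 1.
Ready: 4 and 5. 4 has the earlier label → 4.
6 now also ready, so the ready set is {5, 6}; 5 has the earlier label → 5.
6 needed 2 and 4, now all done → 6.

2, 3, 1, 4, 5, 6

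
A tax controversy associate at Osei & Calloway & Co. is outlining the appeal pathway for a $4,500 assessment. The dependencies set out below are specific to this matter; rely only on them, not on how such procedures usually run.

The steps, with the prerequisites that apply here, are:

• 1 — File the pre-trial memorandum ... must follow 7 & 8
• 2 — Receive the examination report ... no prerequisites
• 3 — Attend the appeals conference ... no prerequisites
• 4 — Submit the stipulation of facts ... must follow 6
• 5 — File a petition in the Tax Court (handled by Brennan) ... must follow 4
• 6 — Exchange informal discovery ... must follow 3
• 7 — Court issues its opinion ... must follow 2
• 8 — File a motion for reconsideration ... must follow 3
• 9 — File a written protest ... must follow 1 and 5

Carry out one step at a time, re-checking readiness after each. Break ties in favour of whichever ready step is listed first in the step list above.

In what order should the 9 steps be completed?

Nothing is required for 2 and 3. 2 is listed earlier → 2 first.
Now 3 and 7 have their prerequisites met. 3 is listed earlier, so 3 next.
6 and 8 now also ready, so the ready set is {6, 7, 8}; 6 is listed earlier → 6.
4, 7 and 8 are all available; 4 is listed earlier → 4.
Ready: 5, 7 and 8. 5 is listed earlier → 5.
Ready: 7 and 8. 7 is listed earlier → 7.
Next only 8 has its prerequisites met → 8.
That leaves 1 as the only ready step → 1.
That leaves 9 as the only ready step → 9.

2, 3, 6, 4, 5, 7, 8, 1, 9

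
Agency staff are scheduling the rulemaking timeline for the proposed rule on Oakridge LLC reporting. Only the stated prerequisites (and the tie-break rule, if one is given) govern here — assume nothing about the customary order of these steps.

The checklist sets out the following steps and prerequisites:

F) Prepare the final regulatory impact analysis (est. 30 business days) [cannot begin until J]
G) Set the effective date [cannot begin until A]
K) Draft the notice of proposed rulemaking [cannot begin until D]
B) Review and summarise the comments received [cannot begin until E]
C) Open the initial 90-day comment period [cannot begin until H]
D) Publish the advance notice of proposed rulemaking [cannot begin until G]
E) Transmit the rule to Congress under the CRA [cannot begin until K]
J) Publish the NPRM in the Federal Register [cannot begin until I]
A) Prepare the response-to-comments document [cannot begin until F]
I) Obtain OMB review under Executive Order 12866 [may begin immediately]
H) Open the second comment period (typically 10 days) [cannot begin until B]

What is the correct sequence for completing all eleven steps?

I, J, F, A, G, D, K, E, B, H, C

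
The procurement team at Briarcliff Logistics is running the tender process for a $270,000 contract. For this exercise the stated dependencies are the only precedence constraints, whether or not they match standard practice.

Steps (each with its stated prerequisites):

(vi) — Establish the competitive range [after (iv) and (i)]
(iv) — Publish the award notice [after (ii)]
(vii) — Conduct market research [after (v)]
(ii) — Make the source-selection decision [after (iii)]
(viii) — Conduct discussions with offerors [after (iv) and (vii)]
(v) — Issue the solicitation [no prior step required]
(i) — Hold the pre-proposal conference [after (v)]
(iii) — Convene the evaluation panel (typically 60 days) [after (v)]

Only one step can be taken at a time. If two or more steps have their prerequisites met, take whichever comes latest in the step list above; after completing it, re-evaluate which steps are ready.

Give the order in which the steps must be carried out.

Only (v) has no prerequisites, so it is first.
Now (iii), (i) and (vii) have their prerequisites met. (iii) is listed later, so (iii) next.
(ii) now also ready, so the ready set is {(i), (ii), (vii)}; (i) is listed later → (i).
(ii) and (vii) are both available; (ii) is listed later → (ii).
Ready: (vii) and (iv). (vii) is listed later → (vii).
(iv) needed (ii), now all done → (iv).
Now (viii) and (vi) have their prerequisites met. (viii) is listed later, so (viii) next.
(vi) needed (i) and (iv), now all done → (vi).

(v), (iii), (i), (ii), (vii), (iv), (viii), (vi)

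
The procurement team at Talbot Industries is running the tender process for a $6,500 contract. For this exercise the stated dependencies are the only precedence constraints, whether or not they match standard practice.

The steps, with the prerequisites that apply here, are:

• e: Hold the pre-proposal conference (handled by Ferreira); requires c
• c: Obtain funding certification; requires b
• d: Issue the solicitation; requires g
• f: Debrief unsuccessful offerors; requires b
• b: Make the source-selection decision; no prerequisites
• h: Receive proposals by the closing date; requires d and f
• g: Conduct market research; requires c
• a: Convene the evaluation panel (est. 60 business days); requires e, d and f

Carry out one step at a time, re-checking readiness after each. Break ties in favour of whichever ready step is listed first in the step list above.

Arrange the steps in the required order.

b → c → e → f → g → d → h → a

Only b has no prerequisites, so it is first.
c and f are both available; c is listed earlier → c.
e and g now also ready, so the ready set is {e, f, g}; e is listed earlier → e.
f and g are both available; f is listed earlier → f.
g is the only step now ready → g.
d is the only step now ready → d.
Now h and a have their prerequisites met. h is listed earlier, so h next.
Next only a has its prerequisites met → a.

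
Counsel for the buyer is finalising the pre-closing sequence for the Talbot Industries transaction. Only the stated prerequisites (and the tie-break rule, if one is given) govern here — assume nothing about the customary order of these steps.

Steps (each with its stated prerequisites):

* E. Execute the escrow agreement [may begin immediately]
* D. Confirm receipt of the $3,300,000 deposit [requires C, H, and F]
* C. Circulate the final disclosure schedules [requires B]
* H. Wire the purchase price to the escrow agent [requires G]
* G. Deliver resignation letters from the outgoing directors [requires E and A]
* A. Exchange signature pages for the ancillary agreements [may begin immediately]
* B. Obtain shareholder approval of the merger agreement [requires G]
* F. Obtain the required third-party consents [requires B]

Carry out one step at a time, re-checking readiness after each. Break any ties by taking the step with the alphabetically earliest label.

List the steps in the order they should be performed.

A, E, G, B, C, F, H, D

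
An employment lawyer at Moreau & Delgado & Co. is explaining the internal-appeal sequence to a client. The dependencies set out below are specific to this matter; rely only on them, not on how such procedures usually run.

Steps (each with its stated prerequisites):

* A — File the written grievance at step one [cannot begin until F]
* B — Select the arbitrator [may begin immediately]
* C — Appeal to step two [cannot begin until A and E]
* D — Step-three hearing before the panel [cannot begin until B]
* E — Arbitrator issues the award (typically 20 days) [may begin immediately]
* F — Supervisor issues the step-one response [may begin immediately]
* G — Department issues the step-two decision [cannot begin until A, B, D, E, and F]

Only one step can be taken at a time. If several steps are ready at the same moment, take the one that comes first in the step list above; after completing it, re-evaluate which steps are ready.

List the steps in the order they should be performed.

B, E and F have no prerequisites; B is listed earlier, so B is first.
D, E and F are all available; D is listed earlier → D.
Now E and F have their prerequisites met. E is listed earlier, so E next.
F is the only step now ready → F.
A needed F, now all done → A.
Now C and G have their prerequisites met. C is listed earlier, so C next.
G is the only step now ready → G.

B → D → E → F → A → C → G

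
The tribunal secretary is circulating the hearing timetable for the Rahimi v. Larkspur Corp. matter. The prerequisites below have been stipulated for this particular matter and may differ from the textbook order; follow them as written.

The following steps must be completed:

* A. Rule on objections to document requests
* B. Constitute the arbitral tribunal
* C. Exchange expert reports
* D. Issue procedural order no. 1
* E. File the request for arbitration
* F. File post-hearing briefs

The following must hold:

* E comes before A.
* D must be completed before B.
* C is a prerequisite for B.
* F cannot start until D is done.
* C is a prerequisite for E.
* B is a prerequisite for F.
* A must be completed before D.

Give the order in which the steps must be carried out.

C has no prerequisites → C first.
That leaves E as the only ready step → E.
A needed E, now all done → A.
D needed A, now all done → D.
Next only B has its prerequisites met → B.
F needed B and D, now all done → F.

C → E → A → D → B → F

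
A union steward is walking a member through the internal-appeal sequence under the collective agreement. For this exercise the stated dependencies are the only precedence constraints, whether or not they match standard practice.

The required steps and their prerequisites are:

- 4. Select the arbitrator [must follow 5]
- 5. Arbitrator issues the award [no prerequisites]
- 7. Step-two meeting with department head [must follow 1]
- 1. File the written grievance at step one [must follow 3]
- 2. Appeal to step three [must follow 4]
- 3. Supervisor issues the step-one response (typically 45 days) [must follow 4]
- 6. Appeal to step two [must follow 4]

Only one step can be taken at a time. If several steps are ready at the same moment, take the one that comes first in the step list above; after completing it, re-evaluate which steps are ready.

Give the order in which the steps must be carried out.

5 has no prerequisites → 5 first.
4 is the only step now ready → 4.
2, 3 and 6 are all available; 2 is listed earlier → 2.
3 and 6 are both available; 3 is listed earlier → 3.
1 now also ready, so the ready set is {1, 6}; 1 is listed earlier → 1.
7 now also ready, so the ready set is {7, 6}; 7 is listed earlier → 7.
6 needed 4, now all done → 6.

5 → 4 → 2 → 3 → 1 → 7 → 6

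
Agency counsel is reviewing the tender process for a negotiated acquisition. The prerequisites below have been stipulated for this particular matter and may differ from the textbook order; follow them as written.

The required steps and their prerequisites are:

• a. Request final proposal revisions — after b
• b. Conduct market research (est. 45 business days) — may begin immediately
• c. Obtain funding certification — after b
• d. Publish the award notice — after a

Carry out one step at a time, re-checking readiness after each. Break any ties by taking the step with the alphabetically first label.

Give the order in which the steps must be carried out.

b a c d

Only b has no prerequisites, so it is first.
Ready: a and c. a has the earlier label → a.
c and d are both available; c has the earlier label → c.
d needed a, now all done → d.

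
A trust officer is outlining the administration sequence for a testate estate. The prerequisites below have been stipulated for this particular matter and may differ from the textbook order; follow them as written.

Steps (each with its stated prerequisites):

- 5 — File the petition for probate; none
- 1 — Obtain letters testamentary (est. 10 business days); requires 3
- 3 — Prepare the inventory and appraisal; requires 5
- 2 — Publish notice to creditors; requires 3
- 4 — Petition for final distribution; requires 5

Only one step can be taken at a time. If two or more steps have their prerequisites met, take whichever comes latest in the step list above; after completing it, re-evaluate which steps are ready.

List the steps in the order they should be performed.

5 has no prerequisites → 5 first.
4 and 3 are both available; 4 is listed later → 4.
Next only 3 has its prerequisites met → 3.
2 and 1 are both available; 2 is listed later → 2.
That leaves 1 as the only ready step → 1.

5 4 3 2 1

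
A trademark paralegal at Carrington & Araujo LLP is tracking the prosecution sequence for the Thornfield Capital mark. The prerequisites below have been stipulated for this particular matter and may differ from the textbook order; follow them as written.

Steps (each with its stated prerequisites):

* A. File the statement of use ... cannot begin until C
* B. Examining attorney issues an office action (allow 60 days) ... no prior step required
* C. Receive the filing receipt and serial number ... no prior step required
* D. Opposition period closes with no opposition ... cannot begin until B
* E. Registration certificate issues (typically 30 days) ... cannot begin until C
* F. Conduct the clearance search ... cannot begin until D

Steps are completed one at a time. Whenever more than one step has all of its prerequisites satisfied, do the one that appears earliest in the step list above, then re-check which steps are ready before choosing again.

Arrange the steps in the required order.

B and C have no prerequisites; B is listed earlier, so B is first.
D now also ready, so the ready set is {C, D}; C is listed earlier → C.
A and E now also ready, so the ready set is {A, D, E}; A is listed earlier → A.
D and E are both available; D is listed earlier → D.
Ready: E and F. E is listed earlier → E.
F is the only step now ready → F.

B, C, A, D, E, F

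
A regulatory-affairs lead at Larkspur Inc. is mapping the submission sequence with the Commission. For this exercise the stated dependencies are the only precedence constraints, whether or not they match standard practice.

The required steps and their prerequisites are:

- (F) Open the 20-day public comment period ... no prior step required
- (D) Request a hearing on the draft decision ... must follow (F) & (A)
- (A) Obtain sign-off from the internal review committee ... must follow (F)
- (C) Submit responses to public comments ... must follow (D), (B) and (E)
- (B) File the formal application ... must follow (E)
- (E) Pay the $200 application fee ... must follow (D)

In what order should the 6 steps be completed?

(F) is the only step with nothing outstanding, so it goes first.
(A) needed (F), now all done → (A).
(D) needed (F) and (A), now all done → (D).
(E) needed (D), now all done → (E).
Next only (B) has its prerequisites met → (B).
That leaves (C) as the only ready step → (C).

(F) → (A) → (D) → (E) → (B) → (C)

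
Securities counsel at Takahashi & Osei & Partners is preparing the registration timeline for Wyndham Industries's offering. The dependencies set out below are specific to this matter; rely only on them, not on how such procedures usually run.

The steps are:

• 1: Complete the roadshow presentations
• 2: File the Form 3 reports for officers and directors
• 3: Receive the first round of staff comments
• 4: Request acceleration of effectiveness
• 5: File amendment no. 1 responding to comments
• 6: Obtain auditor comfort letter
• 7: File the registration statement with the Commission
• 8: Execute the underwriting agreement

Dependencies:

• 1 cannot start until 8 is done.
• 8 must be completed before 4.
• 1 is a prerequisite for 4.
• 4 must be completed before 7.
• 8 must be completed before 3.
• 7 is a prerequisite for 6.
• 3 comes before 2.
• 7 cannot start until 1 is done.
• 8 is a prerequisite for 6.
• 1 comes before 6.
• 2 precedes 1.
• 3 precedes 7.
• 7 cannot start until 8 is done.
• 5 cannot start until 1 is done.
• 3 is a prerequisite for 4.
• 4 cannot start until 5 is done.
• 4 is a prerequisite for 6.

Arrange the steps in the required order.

Only 8 has no prerequisites, so it is first.
That leaves 3 as the only ready step → 3.
2 needed 3, now all done → 2.
That leaves 1 as the only ready step → 1.
That leaves 5 as the only ready step → 5.
4 is the only step now ready → 4.
7 is the only step now ready → 7.
6 needed 1, 4, 7 and 8, now all done → 6.

8 → 3 → 2 → 1 → 5 → 4 → 7 → 6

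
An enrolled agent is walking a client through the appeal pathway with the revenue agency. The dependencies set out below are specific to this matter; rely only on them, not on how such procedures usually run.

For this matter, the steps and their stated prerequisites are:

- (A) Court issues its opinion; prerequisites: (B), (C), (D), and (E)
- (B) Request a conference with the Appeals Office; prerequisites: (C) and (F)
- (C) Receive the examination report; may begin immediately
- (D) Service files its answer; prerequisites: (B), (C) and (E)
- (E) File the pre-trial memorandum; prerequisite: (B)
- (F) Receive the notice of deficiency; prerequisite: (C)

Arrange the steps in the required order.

(C), (F), (B), (E), (D), (A)

(C) has no prerequisites → (C) first.
Next only (F) has its prerequisites met → (F).
Next only (B) has its prerequisites met → (B).
(E) needed (B), now all done → (E).
(D) is the only step now ready → (D).
(A) needed (B), (C), (D) and (E), now all done → (A).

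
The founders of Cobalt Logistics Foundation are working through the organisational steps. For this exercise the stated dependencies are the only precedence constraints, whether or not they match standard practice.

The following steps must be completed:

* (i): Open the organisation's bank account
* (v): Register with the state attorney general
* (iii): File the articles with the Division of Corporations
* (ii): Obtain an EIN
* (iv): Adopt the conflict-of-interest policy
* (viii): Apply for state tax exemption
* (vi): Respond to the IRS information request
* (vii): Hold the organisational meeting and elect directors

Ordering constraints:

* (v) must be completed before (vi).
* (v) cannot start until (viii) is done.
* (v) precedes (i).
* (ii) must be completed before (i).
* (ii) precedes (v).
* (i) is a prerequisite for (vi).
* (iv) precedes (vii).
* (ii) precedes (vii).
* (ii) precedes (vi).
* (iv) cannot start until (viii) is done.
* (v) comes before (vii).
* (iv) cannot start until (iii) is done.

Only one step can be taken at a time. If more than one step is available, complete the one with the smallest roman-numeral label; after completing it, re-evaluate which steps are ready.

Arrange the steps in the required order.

(ii) → (iii) → (viii) → (iv) → (v) → (i) → (vi) → (vii)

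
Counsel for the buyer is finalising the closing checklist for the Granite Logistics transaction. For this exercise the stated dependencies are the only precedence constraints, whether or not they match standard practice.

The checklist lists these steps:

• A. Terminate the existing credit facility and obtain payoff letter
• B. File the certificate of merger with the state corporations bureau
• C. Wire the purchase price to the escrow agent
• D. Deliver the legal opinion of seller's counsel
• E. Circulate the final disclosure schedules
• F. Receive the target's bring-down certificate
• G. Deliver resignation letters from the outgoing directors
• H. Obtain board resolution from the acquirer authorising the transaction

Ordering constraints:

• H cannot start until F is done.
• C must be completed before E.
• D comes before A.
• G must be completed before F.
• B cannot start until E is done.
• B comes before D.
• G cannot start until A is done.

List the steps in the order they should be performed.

C, E, B, D, A, G, F, H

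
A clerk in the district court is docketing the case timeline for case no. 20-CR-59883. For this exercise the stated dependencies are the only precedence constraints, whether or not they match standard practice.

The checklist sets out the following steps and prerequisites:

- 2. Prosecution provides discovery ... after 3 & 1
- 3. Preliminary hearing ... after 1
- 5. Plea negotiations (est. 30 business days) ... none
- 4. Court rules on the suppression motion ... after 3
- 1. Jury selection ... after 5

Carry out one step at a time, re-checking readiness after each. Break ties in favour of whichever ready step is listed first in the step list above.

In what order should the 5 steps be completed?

5, 1, 3, 2, 4

5 is the only step with nothing outstanding, so it goes first.
1 needed 5, now all done → 1.
3 needed 1, now all done → 3.
Ready: 2 and 4. 2 is listed earlier → 2.
4 needed 3, now all done → 4.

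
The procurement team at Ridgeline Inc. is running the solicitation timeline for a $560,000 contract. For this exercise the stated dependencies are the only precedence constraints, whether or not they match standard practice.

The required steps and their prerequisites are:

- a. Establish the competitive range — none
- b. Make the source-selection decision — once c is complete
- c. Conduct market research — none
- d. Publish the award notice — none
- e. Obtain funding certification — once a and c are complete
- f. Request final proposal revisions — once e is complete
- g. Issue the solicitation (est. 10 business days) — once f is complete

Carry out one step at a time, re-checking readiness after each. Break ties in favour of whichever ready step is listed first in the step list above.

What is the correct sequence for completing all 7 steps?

a, c, b, d, e, f, g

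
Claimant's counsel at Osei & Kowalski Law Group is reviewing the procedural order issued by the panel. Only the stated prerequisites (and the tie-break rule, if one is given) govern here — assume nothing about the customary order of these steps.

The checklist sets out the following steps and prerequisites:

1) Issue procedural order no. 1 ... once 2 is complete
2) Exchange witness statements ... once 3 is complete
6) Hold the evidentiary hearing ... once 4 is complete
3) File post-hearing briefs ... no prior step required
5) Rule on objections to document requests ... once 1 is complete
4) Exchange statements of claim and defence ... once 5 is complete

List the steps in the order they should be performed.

3 has no prerequisites → 3 first.
2 needed 3, now all done → 2.
1 needed 2, now all done → 1.
5 needed 1, now all done → 5.
4 needed 5, now all done → 4.
That leaves 6 as the only ready step → 6.

3 2 1 5 4 6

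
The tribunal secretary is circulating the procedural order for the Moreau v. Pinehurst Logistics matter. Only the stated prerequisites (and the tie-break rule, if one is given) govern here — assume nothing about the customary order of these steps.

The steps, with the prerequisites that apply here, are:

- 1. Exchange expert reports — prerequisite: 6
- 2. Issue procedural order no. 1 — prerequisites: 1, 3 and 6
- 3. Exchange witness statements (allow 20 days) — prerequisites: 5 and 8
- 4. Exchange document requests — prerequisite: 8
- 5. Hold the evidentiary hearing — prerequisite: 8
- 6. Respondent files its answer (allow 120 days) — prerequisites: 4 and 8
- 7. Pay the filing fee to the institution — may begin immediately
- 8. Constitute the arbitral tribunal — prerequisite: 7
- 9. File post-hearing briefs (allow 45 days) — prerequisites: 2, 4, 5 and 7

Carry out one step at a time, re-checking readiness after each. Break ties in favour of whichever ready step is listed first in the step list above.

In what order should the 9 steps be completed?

7 has no prerequisites → 7 first.
8 needed 7, now all done → 8.
Now 4 and 5 have their prerequisites met. 4 is listed earlier, so 4 next.
6 now also ready, so the ready set is {5, 6}; 5 is listed earlier → 5.
Now 3 and 6 have their prerequisites met. 3 is listed earlier, so 3 next.
That leaves 6 as the only ready step → 6.
1 needed 6, now all done → 1.
Next only 2 has its prerequisites met → 2.
9 needed 2, 4, 5 and 7, now all done → 9.

7 8 4 5 3 6 1 2 9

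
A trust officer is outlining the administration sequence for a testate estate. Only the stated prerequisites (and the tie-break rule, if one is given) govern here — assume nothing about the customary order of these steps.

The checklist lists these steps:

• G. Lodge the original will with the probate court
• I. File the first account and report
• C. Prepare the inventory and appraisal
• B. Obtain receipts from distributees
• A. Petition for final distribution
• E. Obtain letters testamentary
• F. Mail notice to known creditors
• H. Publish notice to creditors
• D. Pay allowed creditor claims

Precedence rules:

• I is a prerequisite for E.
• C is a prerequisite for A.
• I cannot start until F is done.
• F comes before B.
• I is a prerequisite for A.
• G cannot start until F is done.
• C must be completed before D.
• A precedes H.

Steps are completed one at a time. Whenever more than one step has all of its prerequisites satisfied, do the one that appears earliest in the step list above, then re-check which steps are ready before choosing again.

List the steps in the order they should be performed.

C, F, G, I, B, A, E, H, D

Nothing is required for C and F. C is listed earlier → C first.
F and D are both available; F is listed earlier → F.
Now G, I, B and D have their prerequisites met. G is listed earlier, so G next.
Now I, B and D have their prerequisites met. I is listed earlier, so I next.
Ready: B, A, E and D. B is listed earlier → B.
Now A, E and D have their prerequisites met. A is listed earlier, so A next.
H now also ready, so the ready set is {E, H, D}; E is listed earlier → E.
H and D are both available; H is listed earlier → H.
D needed C, now all done → D.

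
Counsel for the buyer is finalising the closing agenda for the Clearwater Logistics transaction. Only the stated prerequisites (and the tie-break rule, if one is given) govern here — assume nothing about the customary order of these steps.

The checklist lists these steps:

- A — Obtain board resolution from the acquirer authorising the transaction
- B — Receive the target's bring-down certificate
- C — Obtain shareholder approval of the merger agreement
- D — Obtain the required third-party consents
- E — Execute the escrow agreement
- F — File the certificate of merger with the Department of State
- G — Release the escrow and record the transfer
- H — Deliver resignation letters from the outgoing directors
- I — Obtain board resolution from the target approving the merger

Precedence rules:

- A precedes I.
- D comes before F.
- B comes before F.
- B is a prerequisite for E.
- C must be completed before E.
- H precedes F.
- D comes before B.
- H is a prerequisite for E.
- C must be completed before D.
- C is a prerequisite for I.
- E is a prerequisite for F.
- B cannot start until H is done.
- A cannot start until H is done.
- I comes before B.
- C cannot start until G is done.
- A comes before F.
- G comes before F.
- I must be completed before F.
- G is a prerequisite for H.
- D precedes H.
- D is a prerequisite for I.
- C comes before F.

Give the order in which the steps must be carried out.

G has no prerequisites → G first.
Next only C has its prerequisites met → C.
D needed C, now all done → D.
H needed D and G, now all done → H.
Next only A has its prerequisites met → A.
That leaves I as the only ready step → I.
B needed D, H and I, now all done → B.
E is the only step now ready → E.
That leaves F as the only ready step → F.

G, C, D, H, A, I, B, E, F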